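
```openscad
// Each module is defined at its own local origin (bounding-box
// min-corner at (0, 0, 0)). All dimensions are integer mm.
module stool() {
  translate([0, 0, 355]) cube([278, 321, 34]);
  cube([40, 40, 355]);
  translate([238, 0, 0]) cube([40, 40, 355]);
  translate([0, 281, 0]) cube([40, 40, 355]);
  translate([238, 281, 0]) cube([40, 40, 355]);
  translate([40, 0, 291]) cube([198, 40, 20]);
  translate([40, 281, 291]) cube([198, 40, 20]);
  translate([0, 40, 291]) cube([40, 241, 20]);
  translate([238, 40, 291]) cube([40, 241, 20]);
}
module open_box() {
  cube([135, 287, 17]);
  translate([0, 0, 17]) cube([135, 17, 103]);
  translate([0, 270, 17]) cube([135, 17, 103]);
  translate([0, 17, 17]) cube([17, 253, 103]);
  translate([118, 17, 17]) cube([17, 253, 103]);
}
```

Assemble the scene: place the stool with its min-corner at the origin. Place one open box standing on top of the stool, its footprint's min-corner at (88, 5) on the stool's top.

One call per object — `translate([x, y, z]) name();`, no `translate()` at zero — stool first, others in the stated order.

stool();
translate([88, 5, 389]) open_box();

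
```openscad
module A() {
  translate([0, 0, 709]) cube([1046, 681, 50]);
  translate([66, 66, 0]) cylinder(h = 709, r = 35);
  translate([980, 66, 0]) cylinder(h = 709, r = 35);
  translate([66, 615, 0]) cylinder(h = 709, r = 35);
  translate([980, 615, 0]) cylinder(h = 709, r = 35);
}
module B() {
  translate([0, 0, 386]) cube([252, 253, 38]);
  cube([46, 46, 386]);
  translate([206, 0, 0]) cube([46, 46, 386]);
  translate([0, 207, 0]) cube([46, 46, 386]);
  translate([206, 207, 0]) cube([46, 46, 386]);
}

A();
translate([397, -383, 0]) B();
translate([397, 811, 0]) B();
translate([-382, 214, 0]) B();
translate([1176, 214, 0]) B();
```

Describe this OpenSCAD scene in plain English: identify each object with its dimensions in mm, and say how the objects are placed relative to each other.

A is a rectangular dining table. The top is 1046×681×50 mm with its upper surface at z = 759 mm. It stands on four round legs of 70 mm diameter, each leg's bounding box inset 31 mm from the nearest pair of top edges, running from the floor to the underside of the top.

B is a four-legged stool. The seat is a 252×253×38 mm slab whose top surface is at z = 424 mm; four square legs, each 46×46 mm in cross-section, run from the floor (z = 0) to the underside of the seat, each flush with a corner of the seat.

Four stools sit around the table at the −y, +y, −x, +x sides.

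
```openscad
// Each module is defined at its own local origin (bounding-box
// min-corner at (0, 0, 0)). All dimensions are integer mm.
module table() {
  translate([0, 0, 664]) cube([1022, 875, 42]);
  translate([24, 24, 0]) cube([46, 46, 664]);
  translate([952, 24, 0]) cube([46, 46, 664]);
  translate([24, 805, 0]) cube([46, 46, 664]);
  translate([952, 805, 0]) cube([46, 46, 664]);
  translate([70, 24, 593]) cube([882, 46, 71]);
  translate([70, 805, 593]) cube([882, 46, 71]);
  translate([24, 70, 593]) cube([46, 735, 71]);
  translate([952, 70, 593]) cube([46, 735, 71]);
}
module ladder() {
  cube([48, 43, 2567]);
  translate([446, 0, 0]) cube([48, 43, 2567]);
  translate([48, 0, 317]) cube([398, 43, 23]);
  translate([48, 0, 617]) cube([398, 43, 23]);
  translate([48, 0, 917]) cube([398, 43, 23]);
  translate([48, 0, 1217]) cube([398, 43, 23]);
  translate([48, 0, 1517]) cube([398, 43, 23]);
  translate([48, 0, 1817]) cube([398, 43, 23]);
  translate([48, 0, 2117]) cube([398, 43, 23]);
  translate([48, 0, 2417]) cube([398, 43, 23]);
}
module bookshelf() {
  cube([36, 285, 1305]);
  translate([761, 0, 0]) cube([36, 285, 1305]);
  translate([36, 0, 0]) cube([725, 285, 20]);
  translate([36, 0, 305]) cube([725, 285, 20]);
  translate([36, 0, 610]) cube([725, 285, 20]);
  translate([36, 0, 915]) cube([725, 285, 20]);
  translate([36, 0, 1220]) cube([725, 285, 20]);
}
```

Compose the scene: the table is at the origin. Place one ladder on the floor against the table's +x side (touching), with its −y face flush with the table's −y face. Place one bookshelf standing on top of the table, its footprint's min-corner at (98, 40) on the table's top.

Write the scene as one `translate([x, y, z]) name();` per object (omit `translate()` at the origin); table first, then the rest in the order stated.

table();
translate([1022, 0, 0]) ladder();
translate([98, 40, 706]) bookshelf();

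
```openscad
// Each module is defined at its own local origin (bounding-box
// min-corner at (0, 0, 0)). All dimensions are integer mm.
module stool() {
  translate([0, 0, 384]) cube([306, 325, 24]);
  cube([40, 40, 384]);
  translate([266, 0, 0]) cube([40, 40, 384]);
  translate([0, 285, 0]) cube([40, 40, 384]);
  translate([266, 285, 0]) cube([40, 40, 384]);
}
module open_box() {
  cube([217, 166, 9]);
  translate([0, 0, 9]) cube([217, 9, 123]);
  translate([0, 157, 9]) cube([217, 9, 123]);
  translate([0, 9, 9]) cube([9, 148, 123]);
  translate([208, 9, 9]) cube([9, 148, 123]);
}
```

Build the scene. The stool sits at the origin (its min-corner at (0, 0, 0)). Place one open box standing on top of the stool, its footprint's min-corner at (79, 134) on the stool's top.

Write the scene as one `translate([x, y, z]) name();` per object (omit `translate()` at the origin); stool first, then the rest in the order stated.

stool();
translate([79, 134, 408]) open_box();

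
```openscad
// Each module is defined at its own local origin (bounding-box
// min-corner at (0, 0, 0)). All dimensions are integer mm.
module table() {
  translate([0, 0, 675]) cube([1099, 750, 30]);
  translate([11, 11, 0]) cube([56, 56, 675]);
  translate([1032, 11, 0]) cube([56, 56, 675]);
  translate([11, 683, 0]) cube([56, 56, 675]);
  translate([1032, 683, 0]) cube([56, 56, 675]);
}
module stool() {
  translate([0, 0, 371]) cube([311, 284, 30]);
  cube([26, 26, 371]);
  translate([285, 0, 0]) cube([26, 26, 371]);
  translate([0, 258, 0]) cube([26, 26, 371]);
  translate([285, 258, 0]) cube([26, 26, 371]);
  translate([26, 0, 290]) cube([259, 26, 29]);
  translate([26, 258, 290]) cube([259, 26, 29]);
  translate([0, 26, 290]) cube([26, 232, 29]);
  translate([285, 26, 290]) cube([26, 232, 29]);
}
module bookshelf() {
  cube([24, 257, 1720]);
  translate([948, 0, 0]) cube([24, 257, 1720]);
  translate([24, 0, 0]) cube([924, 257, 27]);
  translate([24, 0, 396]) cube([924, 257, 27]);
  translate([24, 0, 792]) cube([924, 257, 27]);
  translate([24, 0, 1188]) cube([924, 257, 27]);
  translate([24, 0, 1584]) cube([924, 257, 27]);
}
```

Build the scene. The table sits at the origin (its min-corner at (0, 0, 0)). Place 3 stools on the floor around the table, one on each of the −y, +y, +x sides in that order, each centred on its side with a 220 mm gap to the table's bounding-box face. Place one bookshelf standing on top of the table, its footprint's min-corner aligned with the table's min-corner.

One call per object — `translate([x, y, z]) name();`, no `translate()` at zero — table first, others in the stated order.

table();
translate([394, -504, 0]) stool();
translate([394, 970, 0]) stool();
translate([1319, 233, 0]) stool();
translate([0, 0, 705]) bookshelf();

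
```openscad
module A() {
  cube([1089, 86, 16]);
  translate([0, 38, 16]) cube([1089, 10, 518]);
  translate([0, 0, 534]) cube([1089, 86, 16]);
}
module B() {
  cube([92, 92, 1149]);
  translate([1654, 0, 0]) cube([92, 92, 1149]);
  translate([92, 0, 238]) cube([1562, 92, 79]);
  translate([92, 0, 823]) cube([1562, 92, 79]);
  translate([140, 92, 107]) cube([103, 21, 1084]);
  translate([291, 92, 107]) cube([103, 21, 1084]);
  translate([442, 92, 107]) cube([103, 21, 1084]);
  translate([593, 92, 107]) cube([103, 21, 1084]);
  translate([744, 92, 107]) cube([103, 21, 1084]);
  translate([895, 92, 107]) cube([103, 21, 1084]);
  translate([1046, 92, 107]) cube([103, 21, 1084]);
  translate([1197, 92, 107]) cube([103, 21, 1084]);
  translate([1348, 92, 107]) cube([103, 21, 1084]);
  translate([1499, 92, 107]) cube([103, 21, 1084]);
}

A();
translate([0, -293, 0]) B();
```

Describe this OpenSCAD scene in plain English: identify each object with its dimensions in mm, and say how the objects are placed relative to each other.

A is an I-beam lying along x, 1089 mm long. Overall section height 550 mm. Two flanges 86 mm wide (y) and 16 mm thick, one on the floor and one at the top; a web 10 mm thick runs between them, centred on the flange width.

B is a fence section. Two 92×92 mm posts, 1149 mm tall, stand on the floor with a clear span of 1562 mm between their inner faces. Two horizontal rails of 92×79 mm section span the gap between the posts with their undersides at z = 238 mm and z = 823 mm, flush with the posts' −y face. 10 pickets, each 103 mm wide, 21 mm thick and 1084 mm tall, are fixed to the +y face of the rails with their bottoms at z = 107 mm, evenly spaced across the span with equal gaps (rounded down to the nearest mm) at the −x end and between each pair — any rounding remainder accumulates at the +x end.

The fence section is on the floor beside the I-beam on its −y side.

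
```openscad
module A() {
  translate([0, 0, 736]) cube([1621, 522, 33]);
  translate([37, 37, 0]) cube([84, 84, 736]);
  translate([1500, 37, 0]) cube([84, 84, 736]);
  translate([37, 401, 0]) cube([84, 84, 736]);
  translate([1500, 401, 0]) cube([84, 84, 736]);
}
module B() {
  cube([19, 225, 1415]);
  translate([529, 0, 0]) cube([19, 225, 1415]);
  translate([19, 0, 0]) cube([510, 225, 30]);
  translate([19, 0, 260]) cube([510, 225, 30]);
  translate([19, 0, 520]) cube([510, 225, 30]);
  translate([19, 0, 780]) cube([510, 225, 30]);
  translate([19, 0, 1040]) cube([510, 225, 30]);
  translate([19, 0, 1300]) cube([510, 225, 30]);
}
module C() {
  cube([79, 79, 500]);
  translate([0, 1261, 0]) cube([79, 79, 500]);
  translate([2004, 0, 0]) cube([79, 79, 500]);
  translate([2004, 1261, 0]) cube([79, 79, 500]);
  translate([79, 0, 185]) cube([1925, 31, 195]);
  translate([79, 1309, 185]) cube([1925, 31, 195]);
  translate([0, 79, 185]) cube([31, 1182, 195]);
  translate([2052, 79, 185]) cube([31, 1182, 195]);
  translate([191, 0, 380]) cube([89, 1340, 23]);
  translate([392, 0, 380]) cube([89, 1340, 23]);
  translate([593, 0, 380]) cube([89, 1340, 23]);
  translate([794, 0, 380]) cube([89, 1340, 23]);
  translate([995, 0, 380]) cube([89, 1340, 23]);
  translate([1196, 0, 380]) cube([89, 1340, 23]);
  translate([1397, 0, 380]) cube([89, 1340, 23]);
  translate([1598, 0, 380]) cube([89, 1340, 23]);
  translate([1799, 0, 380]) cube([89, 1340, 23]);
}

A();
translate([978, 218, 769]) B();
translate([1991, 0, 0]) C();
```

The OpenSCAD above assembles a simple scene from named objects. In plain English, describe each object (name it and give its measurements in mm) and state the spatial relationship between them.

A is a rectangular dining table. The top is 1621×522×33 mm with its upper surface at z = 769 mm. It stands on four 84×84 mm square legs, each inset 37 mm from the nearest pair of top edges, running from the floor to the underside of the top.

B is an open bookshelf. Two side panels, each 19 mm thick, 225 mm deep and 1415 mm tall, stand 548 mm apart (outside-to-outside). Between them sit 6 shelves, each 30 mm thick and 225 mm deep, spanning the full gap between the sides. The bottom shelf rests on the floor (its underside at z = 0) and the clear gap between one shelf's top and the next shelf's underside is 230 mm.

C is a bed frame 2083 mm long (x) by 1340 mm wide (y). Four 79×79 mm corner posts, 500 mm tall, at the corners of the footprint. Four rails of 31 mm thickness and 195 mm height run between adjacent posts with their undersides at z = 185 mm, their outer faces flush with the outside of the frame (the two x-running rails run between the posts' inner faces; the two y-running rails run between the posts' inner faces). 9 slats, each 89 mm wide (x) and 23 mm thick, lie across the top of the two x-running rails, running the full 1340 mm width of the frame in y; the slats are evenly spaced along x between the inner faces of the end posts with equal gaps (rounded down to the nearest mm) at the −x end and between each pair — any rounding remainder accumulates at the +x end.

The bookshelf is on top of the table. The bed frame is on the floor beside the table on its +x side.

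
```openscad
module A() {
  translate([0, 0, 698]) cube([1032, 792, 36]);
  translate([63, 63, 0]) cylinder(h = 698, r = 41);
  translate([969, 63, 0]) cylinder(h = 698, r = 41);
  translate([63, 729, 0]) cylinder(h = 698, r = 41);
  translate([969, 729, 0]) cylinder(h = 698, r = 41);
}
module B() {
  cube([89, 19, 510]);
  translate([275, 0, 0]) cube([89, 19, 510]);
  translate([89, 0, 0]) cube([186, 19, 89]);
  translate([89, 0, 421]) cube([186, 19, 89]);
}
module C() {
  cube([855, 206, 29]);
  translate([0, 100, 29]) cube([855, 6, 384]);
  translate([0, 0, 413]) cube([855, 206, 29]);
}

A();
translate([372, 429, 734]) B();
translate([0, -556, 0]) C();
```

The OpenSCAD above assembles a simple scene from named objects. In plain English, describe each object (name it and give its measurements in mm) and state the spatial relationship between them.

A is a rectangular dining table. The top is 1032×792×36 mm with its upper surface at z = 734 mm. It stands on four round legs of 82 mm diameter, each leg's bounding box inset 22 mm from the nearest pair of top edges, running from the floor to the underside of the top.

B is a picture frame with a 186×332 mm rectangular opening (x by z) and a uniform 89 mm border on every side. Frame depth is 19 mm along y. It is built from two vertical stiles running the full outside height and two horizontal rails spanning the gap between the stiles.

C is an I-beam lying along x, 855 mm long. Overall section height 442 mm. Two flanges 206 mm wide (y) and 29 mm thick, one on the floor and one at the top; a web 6 mm thick runs between them, centred on the flange width.

The picture frame is on top of the table. The I-beam is on the floor beside the table on its −y side.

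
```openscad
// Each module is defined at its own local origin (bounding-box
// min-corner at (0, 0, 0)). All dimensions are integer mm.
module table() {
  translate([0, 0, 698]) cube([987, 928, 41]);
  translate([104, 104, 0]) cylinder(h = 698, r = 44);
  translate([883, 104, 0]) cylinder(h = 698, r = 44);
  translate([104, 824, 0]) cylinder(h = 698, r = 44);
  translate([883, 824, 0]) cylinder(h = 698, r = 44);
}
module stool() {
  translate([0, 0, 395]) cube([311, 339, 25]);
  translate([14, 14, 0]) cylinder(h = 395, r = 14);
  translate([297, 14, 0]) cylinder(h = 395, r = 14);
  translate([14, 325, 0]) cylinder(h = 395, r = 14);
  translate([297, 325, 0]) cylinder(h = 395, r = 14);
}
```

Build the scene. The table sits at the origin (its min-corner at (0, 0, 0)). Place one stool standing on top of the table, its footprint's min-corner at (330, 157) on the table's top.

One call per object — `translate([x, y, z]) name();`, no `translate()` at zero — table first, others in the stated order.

table();
translate([330, 157, 739]) stool();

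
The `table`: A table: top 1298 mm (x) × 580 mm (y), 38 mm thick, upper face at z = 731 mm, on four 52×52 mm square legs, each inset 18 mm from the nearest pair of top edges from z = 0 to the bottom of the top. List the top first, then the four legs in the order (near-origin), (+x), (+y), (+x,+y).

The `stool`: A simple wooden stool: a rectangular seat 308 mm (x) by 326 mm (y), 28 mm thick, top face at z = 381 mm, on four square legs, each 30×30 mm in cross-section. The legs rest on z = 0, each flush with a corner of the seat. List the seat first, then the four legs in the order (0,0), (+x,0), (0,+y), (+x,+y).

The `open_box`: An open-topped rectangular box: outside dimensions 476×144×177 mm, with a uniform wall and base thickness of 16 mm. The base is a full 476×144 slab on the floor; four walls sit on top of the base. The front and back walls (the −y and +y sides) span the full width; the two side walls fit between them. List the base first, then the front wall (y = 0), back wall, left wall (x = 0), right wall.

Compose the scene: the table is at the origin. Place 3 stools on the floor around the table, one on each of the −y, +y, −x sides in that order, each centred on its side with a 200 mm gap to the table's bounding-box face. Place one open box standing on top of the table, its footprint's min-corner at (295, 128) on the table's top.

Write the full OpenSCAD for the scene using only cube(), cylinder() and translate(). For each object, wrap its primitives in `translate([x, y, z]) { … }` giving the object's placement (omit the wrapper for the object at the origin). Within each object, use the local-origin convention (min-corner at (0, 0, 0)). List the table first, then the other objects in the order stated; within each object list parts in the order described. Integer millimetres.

translate([0, 0, 693]) cube([1298, 580, 38]);
translate([18, 18, 0]) cube([52, 52, 693]);
translate([1228, 18, 0]) cube([52, 52, 693]);
translate([18, 510, 0]) cube([52, 52, 693]);
translate([1228, 510, 0]) cube([52, 52, 693]);
translate([495, -526, 0]) {
  translate([0, 0, 353]) cube([308, 326, 28]);
  cube([30, 30, 353]);
  translate([278, 0, 0]) cube([30, 30, 353]);
  translate([0, 296, 0]) cube([30, 30, 353]);
  translate([278, 296, 0]) cube([30, 30, 353]);
}
translate([495, 780, 0]) {
  translate([0, 0, 353]) cube([308, 326, 28]);
  cube([30, 30, 353]);
  translate([278, 0, 0]) cube([30, 30, 353]);
  translate([0, 296, 0]) cube([30, 30, 353]);
  translate([278, 296, 0]) cube([30, 30, 353]);
}
translate([-508, 127, 0]) {
  translate([0, 0, 353]) cube([308, 326, 28]);
  cube([30, 30, 353]);
  translate([278, 0, 0]) cube([30, 30, 353]);
  translate([0, 296, 0]) cube([30, 30, 353]);
  translate([278, 296, 0]) cube([30, 30, 353]);
}
translate([295, 128, 731]) {
  cube([476, 144, 16]);
  translate([0, 0, 16]) cube([476, 16, 161]);
  translate([0, 128, 16]) cube([476, 16, 161]);
  translate([0, 16, 16]) cube([16, 112, 161]);
  translate([460, 16, 16]) cube([16, 112, 161]);
}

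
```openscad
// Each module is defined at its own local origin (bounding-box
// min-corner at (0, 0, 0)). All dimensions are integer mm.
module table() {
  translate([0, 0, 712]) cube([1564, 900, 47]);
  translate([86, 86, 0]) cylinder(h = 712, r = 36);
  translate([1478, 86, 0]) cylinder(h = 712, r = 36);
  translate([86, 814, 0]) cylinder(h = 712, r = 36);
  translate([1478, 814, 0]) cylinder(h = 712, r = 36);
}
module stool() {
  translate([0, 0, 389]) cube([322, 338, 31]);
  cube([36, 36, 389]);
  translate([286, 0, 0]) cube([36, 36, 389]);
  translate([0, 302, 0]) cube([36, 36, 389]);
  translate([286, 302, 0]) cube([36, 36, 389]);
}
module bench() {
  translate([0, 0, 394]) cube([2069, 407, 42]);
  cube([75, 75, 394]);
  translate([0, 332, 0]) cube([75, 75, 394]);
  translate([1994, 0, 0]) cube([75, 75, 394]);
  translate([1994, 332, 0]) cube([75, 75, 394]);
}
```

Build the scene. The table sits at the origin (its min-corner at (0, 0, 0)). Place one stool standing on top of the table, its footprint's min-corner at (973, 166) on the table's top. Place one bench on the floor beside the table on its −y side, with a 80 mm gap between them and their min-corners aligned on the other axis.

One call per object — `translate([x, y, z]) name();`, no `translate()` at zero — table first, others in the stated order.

table();
translate([973, 166, 759]) stool();
translate([0, -487, 0]) bench();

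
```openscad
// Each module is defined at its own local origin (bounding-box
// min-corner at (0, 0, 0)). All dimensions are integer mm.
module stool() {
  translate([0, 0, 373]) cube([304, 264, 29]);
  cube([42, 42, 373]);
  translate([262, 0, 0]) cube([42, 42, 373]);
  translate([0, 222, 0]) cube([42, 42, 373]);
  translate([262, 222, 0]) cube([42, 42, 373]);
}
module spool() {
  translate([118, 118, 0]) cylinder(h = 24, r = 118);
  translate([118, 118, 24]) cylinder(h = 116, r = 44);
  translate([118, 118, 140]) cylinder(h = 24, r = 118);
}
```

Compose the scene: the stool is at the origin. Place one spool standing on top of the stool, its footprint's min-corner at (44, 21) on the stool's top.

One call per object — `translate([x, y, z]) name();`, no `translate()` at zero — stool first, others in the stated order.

stool();
translate([44, 21, 402]) spool();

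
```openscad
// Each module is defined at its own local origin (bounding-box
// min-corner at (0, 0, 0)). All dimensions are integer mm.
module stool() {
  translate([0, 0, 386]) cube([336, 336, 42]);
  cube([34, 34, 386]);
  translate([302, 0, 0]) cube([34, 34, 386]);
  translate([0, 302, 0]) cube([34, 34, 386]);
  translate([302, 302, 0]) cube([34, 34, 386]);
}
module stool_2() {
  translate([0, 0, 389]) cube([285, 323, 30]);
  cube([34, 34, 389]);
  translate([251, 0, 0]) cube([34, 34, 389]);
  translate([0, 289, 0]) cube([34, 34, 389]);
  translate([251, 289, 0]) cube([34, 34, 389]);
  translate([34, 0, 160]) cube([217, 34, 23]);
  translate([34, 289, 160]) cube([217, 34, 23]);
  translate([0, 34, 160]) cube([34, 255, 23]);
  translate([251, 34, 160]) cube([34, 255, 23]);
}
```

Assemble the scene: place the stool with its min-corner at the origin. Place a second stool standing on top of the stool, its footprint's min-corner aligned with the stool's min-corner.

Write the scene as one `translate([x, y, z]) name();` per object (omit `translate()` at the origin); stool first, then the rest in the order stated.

stool();
translate([0, 0, 428]) stool_2();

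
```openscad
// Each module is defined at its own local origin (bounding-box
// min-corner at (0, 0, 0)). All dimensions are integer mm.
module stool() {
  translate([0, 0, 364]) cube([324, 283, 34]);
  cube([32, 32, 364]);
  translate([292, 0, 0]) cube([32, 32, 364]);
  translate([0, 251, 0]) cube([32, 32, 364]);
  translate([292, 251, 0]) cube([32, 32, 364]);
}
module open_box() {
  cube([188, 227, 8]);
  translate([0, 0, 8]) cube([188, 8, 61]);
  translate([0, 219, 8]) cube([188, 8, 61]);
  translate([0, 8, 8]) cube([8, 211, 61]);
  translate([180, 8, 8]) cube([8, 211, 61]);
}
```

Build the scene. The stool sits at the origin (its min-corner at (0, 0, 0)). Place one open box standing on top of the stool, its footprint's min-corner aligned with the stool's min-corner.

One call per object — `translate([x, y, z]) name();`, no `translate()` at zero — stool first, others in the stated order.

stool();
translate([0, 0, 398]) open_box();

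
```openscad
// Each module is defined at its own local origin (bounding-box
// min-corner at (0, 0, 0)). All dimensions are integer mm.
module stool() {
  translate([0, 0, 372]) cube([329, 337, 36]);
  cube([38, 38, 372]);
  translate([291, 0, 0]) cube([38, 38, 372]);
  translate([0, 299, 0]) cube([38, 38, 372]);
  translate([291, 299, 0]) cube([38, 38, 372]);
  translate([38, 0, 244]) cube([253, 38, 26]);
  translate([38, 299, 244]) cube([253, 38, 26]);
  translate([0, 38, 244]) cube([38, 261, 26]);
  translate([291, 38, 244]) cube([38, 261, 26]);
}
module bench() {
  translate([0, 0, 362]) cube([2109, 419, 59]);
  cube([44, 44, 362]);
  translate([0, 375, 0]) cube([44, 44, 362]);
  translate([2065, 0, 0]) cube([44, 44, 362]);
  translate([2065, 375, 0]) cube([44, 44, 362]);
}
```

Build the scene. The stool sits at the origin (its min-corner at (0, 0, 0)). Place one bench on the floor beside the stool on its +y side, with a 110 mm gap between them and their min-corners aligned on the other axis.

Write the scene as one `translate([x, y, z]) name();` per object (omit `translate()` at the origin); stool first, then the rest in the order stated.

stool();
translate([0, 447, 0]) bench();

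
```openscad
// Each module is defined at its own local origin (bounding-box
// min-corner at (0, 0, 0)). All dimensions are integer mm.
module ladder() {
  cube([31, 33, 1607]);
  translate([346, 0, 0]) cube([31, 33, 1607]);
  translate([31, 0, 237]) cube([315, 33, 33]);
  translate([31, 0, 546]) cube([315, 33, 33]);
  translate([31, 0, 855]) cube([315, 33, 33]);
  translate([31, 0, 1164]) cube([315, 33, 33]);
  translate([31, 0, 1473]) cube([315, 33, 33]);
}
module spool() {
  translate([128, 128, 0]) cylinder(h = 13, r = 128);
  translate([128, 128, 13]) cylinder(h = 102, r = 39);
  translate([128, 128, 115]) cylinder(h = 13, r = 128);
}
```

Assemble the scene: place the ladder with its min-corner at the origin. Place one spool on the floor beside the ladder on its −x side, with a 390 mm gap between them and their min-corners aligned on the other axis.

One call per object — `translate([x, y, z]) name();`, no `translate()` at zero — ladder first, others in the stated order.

ladder();
translate([-646, 0, 0]) spool();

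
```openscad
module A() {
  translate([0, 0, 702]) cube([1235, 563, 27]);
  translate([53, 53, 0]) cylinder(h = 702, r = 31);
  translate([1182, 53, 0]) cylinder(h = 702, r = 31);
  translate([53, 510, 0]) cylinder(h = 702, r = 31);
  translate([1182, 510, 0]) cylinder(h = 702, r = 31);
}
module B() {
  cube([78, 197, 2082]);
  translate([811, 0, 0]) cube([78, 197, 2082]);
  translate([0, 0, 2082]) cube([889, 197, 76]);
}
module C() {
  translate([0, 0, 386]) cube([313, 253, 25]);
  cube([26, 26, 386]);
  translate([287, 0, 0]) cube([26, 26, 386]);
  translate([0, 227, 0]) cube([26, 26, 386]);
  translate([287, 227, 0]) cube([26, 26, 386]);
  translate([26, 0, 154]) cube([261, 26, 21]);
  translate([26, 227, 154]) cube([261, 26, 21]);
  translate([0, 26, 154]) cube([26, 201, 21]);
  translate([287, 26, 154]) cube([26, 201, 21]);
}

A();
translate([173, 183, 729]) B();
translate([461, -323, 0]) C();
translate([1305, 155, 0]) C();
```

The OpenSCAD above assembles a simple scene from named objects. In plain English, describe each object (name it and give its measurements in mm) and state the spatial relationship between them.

A is a rectangular dining table. The top is 1235×563×27 mm with its upper surface at z = 729 mm. It stands on four round legs of 62 mm diameter, each leg's bounding box inset 22 mm from the nearest pair of top edges, running from the floor to the underside of the top.

B is a rectangular door frame: two vertical jambs of 78×197 mm section, 2082 mm tall, with a clear opening 733 mm wide between their inner faces. A header 76 mm tall and 197 mm deep lies on top of the jambs and spans the full outside width.

C is a simple wooden stool: a rectangular seat 313 mm (x) by 253 mm (y), 25 mm thick, top face at z = 411 mm, on four square legs, each 26×26 mm in cross-section. The legs rest on z = 0, each flush with a corner of the seat. Four stretchers, 26 mm wide and 21 mm tall, connect adjacent legs with their undersides at z = 154 mm, each running between the inner faces of the legs it joins and aligned with the legs' outer faces on the other axis.

The door frame is on top of the table, centred. Two stools sit around the table at the −y, +x sides.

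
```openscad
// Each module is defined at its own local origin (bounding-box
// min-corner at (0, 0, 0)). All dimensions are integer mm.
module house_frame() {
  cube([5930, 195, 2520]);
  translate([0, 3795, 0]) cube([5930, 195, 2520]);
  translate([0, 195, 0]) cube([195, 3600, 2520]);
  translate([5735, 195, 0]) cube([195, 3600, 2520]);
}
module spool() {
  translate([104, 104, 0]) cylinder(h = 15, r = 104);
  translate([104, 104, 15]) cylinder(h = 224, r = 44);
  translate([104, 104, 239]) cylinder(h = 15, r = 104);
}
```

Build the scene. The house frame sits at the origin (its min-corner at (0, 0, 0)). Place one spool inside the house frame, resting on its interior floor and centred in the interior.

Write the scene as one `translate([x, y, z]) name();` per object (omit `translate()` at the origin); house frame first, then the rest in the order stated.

house_frame();
translate([2861, 1891, 0]) spool();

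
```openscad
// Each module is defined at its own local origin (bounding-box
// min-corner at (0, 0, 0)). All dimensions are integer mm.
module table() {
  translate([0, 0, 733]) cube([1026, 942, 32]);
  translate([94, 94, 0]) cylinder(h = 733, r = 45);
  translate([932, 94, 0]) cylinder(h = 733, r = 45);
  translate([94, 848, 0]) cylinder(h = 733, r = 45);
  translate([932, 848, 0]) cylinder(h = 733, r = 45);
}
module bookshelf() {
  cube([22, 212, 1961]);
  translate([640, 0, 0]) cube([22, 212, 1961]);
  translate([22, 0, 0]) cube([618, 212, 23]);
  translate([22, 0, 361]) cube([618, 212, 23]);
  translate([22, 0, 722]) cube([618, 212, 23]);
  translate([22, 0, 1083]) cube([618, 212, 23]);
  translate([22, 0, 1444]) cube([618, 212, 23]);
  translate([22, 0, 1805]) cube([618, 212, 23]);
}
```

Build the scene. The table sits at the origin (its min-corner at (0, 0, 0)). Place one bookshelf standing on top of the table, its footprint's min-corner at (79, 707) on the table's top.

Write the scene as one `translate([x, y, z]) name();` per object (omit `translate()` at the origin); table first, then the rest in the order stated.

table();
translate([79, 707, 765]) bookshelf();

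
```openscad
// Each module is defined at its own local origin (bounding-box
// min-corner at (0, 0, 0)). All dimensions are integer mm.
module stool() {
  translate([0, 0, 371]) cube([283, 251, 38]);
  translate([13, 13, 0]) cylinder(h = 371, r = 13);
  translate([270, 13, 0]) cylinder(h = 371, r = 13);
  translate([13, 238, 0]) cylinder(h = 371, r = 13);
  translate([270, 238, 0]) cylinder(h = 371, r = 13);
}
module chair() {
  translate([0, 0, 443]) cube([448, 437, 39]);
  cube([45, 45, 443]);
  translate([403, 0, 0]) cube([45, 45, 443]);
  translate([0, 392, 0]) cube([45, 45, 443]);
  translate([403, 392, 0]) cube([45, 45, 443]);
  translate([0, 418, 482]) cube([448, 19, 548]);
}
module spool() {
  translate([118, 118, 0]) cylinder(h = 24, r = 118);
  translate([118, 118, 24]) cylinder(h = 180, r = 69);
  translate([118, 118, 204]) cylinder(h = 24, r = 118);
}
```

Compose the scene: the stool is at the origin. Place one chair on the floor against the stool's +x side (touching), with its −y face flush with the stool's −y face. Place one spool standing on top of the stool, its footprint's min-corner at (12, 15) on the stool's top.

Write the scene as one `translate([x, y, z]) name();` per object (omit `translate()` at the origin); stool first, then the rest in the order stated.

stool();
translate([283, 0, 0]) chair();
translate([12, 15, 409]) spool();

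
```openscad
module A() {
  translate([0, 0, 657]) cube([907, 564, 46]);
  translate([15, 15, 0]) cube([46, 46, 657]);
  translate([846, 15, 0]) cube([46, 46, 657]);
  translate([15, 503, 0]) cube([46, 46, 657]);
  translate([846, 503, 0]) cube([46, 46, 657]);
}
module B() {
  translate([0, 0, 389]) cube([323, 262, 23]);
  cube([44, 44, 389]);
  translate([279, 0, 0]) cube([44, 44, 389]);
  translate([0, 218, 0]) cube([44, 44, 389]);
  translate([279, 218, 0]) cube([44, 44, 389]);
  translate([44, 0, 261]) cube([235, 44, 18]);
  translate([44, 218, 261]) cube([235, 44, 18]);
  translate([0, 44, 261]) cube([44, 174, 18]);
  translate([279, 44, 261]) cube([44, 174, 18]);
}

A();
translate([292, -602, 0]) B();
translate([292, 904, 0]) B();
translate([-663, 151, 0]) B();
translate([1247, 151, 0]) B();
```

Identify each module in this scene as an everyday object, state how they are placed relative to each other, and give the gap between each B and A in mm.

A is a table. B is a stool. Four stools sit around the table at the −y, +y, −x, +x sides. The gap between each stool and the table is 340 mm.

Each stool's nearest face is 340 mm from the table's bounding box.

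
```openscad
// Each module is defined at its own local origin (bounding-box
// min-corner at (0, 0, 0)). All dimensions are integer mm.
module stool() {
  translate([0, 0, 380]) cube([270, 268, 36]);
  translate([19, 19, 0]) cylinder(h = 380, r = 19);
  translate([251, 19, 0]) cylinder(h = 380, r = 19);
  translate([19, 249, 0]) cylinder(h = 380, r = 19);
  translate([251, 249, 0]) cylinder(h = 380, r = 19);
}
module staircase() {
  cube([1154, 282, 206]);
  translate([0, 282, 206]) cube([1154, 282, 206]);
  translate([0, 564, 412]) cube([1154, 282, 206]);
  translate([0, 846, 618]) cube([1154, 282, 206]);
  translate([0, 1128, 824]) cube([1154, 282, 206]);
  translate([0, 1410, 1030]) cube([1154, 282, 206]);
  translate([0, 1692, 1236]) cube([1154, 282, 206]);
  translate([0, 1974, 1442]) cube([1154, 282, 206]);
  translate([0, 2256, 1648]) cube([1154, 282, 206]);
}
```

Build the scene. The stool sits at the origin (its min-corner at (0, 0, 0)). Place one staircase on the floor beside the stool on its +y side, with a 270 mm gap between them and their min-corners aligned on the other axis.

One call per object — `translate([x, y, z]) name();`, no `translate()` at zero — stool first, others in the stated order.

stool();
translate([0, 538, 0]) staircase();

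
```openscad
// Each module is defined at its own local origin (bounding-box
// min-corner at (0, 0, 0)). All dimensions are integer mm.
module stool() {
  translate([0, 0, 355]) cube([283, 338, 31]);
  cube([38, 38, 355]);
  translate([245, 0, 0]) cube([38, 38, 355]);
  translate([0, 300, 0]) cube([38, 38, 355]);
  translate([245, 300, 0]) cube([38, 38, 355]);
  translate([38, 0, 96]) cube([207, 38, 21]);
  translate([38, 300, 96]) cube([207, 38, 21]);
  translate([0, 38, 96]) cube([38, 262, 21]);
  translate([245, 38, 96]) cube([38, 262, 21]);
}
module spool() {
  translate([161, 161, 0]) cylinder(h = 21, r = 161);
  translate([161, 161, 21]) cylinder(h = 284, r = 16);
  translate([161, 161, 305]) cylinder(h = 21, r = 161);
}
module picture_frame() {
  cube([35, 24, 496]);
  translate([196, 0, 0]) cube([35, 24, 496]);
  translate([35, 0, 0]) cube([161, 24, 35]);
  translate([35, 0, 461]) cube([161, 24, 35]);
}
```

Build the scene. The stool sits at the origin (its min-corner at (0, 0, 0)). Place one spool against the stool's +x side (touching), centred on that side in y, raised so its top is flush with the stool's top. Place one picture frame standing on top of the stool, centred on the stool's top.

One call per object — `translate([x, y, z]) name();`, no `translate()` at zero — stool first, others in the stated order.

stool();
translate([283, 8, 60]) spool();
translate([26, 157, 386]) picture_frame();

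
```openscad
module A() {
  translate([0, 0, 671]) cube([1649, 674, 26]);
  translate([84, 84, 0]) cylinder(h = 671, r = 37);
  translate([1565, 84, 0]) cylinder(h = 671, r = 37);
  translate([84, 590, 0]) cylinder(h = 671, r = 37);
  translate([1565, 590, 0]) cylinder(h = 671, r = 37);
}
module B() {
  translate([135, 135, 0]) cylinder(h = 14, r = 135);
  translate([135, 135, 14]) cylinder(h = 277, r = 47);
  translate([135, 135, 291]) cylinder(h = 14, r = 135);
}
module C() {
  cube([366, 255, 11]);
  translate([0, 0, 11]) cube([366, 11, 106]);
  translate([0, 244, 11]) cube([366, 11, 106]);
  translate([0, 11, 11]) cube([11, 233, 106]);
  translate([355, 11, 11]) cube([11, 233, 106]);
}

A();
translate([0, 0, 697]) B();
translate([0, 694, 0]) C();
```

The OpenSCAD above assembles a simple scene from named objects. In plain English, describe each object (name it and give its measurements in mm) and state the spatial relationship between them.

A is a table with a 1649×674 mm rectangular top, 26 mm thick, top surface at z = 697 mm, supported by four round legs of 74 mm diameter, each leg's bounding box inset 47 mm from the nearest pair of top edges, running from the floor.

B is a spool: two coaxial disc flanges of radius 135 mm and thickness 14 mm, joined by a core cylinder of radius 47 mm and height 277 mm. The lower flange rests on z = 0 and the three cylinders share a vertical axis.

C is an open storage box with external size 366×255×117 mm and wall thickness 11 mm (the base is also 11 mm thick). The base covers the whole footprint; the four walls stand on the base, with the y-facing walls full-width and the x-facing walls fitting between their inner faces.

The spool is on top of the table. The open box is on the floor beside the table on its +y side.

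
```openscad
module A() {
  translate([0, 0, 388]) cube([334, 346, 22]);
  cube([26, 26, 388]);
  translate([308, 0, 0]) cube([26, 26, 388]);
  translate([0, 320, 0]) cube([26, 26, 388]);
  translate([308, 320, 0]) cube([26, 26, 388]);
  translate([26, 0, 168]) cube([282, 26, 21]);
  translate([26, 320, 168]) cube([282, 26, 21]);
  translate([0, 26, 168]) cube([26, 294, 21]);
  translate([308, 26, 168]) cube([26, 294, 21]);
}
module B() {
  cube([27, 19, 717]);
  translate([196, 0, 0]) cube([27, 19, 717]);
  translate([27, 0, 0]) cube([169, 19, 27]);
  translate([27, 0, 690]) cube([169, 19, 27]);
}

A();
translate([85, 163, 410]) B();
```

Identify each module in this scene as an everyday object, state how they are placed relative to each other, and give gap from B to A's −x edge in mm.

A is a stool. B is a picture frame. The picture frame is on top of the stool. The gap from the picture frame to the stool's −x edge is 85 mm.

The picture frame's min-x is at 85; the stool's min-x is 0; gap = 85 mm.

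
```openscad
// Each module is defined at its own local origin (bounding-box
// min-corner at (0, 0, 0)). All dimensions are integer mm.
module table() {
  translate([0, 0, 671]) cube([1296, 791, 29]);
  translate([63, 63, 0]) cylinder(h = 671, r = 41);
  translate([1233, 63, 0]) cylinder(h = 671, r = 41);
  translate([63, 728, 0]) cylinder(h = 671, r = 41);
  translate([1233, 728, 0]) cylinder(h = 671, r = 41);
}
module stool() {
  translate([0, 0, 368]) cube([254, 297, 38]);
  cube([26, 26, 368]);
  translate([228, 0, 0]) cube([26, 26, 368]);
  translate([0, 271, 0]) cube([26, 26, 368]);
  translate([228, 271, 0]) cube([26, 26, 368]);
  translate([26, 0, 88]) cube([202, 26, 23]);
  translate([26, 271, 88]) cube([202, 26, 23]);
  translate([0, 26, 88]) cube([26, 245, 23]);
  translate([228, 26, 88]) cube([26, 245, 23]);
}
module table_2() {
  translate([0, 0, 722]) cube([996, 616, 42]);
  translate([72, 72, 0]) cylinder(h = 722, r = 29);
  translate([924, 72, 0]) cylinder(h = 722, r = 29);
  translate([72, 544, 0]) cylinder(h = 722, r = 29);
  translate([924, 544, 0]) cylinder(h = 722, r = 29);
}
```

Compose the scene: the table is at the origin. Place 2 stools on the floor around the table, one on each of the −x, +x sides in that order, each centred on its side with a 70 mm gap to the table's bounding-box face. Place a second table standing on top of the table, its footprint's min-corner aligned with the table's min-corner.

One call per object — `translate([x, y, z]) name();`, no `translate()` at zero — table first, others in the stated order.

table();
translate([-324, 247, 0]) stool();
translate([1366, 247, 0]) stool();
translate([0, 0, 700]) table_2();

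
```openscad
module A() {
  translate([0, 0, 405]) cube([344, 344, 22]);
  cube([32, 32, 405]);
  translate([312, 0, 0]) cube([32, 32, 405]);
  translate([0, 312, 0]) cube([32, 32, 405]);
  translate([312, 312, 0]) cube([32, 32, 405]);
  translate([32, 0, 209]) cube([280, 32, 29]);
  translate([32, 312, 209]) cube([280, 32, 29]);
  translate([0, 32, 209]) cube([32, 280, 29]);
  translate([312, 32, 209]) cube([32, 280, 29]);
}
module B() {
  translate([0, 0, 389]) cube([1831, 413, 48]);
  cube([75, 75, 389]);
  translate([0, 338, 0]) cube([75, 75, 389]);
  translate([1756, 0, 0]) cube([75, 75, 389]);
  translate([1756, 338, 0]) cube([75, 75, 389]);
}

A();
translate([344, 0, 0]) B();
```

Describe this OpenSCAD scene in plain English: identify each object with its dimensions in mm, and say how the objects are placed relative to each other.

A is a four-legged stool. The seat is 344×344 mm, 22 mm thick, top at z = 427 mm. It stands on four square legs, each 32×32 mm in cross-section, from z = 0 to the seat underside, each flush with a corner of the seat. Four stretchers, 32 mm wide and 29 mm tall, connect adjacent legs with their undersides at z = 209 mm, each running between the inner faces of the legs it joins and aligned with the legs' outer faces on the other axis.

B is a long wooden bench with a 1831 mm (x) × 413 mm (y) seat, 48 mm thick, its top surface 437 mm above the floor. Four 75 mm square legs at the seat corners, flush with the edges, run from z = 0 to the seat underside.

The bench is against the stool's +x side, with their −y faces flush.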